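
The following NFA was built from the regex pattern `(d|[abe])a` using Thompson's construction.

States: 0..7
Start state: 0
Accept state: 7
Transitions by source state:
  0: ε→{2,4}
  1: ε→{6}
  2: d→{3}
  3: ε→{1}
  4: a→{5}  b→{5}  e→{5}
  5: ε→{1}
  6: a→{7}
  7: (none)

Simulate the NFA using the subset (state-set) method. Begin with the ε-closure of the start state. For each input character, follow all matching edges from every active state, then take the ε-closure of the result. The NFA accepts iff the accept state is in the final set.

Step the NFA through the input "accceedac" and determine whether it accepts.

S₀ = ε-closure({0}) = {0,2,4}
'a' @ 1: {1,5,6}
'c' @ 2: {}  — dead — no transitions
rest 'cceedac' ignored (set empty)
after full input: {}  (accept=7 not in)

Answer: REJECT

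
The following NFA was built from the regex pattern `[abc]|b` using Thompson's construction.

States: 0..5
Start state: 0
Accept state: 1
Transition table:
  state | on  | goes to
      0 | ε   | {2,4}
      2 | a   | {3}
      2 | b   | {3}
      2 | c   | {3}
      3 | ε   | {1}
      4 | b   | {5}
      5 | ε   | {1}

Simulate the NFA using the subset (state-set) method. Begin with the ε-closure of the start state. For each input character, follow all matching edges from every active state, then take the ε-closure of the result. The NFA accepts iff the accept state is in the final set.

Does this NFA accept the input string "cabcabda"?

Answer: REJECT

Derivation:
initial (ε-close {0}): {0,2,4}
'c' @ 1: {1,3}  ✓accept
'a' @ 2: {}  — no active states
rest 'bcabda' ignored (set empty)
end set {} — state 1 not in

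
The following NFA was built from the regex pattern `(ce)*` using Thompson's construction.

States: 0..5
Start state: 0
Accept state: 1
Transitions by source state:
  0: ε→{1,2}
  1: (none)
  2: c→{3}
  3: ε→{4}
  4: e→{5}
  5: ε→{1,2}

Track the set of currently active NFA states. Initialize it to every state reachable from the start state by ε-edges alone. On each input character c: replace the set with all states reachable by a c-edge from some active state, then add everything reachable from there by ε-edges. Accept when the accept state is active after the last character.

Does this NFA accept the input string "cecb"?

S₀ = ε-closure({0}) = {0,1,2}
'c' @ 1: {3,4}
'e' @ 2: {1,2,5}  (accept∈set)
'c' @ 3: {3,4}
'b' @ 4: {}  — state set empty
end set {} — state 1 not in

Answer: REJECT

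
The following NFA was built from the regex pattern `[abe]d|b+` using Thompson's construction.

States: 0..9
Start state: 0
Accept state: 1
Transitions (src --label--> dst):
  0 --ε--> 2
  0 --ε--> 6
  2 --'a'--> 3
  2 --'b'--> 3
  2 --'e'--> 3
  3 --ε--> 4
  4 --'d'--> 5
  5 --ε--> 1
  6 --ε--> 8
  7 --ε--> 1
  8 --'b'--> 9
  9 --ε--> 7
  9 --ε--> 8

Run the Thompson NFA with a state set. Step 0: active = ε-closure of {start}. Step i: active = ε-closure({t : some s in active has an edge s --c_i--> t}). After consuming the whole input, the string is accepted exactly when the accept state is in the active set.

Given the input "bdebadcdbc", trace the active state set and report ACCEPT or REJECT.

Answer: REJECT

Trace:
start: ε-closure({0}) = {0,2,6,8}
'b' @ 1: {1,3,4,7,8,9}  (accept∈set)
'd' @ 2: {1,5}  (accept∈set)
'e' @ 3: {}  — no active states
rest 'badcdbc' ignored (set empty)
end set {} — state 1 not in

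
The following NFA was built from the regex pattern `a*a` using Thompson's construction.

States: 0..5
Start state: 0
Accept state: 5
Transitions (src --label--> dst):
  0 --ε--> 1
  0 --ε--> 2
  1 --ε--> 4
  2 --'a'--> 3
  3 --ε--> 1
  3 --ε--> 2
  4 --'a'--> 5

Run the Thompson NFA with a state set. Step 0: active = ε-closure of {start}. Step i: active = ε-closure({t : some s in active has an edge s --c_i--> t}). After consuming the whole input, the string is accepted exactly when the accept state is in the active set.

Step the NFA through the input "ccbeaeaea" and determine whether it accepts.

start: ε-closure({0}) = {0,1,2,4}
'c' @ 1: {}  — state set empty
rest 'cbeaeaea' ignored (set empty)
final: {}; accept 5 not in set

Answer: REJECT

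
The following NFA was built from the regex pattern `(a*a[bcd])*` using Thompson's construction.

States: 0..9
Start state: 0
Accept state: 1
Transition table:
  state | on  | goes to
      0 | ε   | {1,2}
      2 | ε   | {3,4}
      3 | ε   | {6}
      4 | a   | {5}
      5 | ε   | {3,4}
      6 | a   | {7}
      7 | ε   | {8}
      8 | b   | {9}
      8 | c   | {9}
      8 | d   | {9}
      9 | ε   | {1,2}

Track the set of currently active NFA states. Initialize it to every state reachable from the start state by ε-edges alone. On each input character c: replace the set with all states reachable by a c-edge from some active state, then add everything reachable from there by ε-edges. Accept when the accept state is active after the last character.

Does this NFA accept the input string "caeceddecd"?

Answer: REJECT

Trace:
initial (ε-close {0}): {0,1,2,3,4,6}
'c' @ 1: {}  — state set empty
rest 'aeceddecd' ignored (set empty)
end set {} — state 1 not in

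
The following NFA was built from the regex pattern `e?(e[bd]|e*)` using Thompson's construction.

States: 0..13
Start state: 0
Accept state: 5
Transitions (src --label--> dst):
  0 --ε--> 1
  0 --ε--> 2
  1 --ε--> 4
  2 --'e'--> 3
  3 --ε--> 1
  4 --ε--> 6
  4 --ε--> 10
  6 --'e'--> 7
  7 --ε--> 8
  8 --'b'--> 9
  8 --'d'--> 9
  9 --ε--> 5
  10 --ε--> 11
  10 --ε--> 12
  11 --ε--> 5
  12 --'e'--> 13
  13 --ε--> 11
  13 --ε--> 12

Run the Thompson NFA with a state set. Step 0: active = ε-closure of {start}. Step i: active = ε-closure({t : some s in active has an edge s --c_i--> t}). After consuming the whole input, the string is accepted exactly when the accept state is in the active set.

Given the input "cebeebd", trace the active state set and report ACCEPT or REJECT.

Answer: REJECT

Derivation:
S₀ = ε-closure({0}) = {0,1,2,4,5,6,10,11,12}
'c' @ 1: {}  — state set empty
rest 'ebeebd' ignored (set empty)
after full input: {}  (accept=5 not in)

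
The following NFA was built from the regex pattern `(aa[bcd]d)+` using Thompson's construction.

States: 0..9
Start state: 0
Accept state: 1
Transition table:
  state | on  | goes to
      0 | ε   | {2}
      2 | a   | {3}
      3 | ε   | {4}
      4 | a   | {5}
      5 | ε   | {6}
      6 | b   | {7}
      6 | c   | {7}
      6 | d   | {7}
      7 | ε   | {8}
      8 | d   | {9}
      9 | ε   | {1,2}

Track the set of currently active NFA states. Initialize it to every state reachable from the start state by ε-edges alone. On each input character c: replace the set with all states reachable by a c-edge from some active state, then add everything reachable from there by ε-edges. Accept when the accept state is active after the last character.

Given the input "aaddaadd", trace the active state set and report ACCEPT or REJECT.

Answer: ACCEPT

Trace:
S₀ = ε-closure({0}) = {0,2}
'a' @ 1: {3,4}
'a' @ 2: {5,6}
'd' @ 3: {7,8}
'd' @ 4: {1,2,9}  [accepting]
'a' @ 5: {3,4}
'a' @ 6: {5,6}
'd' @ 7: {7,8}
'd' @ 8: {1,2,9}  [accepting]
after full input: {1,2,9}  (accept=1 in)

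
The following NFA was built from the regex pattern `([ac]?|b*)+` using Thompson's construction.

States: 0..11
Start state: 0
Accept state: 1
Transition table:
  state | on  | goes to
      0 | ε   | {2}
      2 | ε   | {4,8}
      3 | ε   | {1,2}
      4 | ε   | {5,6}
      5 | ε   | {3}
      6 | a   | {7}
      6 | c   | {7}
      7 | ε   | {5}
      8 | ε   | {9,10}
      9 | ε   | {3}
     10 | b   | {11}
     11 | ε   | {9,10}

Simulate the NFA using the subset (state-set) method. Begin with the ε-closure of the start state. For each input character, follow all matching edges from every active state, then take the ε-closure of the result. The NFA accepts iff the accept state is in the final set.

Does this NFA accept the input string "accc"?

Answer: ACCEPT

Steps:
initial (ε-close {0}): {0,1,2,3,4,5,6,8,9,10}
'a' @ 1: {1,2,3,4,5,6,7,8,9,10}  ✓accept
'c' @ 2: {1,2,3,4,5,6,7,8,9,10}  ✓accept
'c' @ 3: {1,2,3,4,5,6,7,8,9,10}  ✓accept
'c' @ 4: {1,2,3,4,5,6,7,8,9,10}  ✓accept
end set {1,2,3,4,5,6,7,8,9,10} — state 1 in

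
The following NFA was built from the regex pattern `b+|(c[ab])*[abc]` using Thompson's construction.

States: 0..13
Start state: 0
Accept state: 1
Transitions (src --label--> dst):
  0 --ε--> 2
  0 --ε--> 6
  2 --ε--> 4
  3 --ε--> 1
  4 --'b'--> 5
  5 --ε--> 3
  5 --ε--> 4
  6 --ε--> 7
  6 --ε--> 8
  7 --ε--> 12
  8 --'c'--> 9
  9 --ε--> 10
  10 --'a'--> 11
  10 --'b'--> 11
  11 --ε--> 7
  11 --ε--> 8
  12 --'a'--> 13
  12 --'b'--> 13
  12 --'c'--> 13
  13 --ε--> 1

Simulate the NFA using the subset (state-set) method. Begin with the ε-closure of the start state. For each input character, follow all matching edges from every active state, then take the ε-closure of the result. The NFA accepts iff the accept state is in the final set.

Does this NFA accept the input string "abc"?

S₀ = ε-closure({0}) = {0,2,4,6,7,8,12}
'a' @ 1: {1,13}  [accepting]
'b' @ 2: {}  — state set empty
rest 'c' ignored (set empty)
after full input: {}  (accept=1 not in)

Answer: REJECT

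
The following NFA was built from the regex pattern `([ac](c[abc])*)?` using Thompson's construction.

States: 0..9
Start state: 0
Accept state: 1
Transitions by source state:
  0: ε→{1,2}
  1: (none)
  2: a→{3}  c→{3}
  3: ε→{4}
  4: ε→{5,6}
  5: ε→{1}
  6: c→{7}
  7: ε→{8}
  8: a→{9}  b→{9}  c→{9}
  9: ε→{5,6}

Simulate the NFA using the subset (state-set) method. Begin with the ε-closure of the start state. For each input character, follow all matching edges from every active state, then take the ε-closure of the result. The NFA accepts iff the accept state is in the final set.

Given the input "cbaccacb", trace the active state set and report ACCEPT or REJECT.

initial (ε-close {0}): {0,1,2}
'c' @ 1: {1,3,4,5,6}  [accepting]
'b' @ 2: {}  — no active states
rest 'accacb' ignored (set empty)
final: {}; accept 1 not in set

Answer: REJECT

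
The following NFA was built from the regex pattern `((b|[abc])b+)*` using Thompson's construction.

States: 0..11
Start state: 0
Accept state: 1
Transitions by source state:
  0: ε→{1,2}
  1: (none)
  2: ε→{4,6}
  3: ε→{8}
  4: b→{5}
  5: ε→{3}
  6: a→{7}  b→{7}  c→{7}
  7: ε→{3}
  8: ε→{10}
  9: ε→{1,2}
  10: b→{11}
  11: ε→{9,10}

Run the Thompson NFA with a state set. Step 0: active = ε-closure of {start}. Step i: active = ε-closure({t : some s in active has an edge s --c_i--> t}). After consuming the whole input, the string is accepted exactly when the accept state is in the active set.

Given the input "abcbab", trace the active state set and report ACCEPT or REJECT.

initial (ε-close {0}): {0,1,2,4,6}
'a' @ 1: {3,7,8,10}
'b' @ 2: {1,2,4,6,9,10,11}  ✓accept
'c' @ 3: {3,7,8,10}
'b' @ 4: {1,2,4,6,9,10,11}  ✓accept
'a' @ 5: {3,7,8,10}
'b' @ 6: {1,2,4,6,9,10,11}  ✓accept
end set {1,2,4,6,9,10,11} — state 1 in

Answer: ACCEPT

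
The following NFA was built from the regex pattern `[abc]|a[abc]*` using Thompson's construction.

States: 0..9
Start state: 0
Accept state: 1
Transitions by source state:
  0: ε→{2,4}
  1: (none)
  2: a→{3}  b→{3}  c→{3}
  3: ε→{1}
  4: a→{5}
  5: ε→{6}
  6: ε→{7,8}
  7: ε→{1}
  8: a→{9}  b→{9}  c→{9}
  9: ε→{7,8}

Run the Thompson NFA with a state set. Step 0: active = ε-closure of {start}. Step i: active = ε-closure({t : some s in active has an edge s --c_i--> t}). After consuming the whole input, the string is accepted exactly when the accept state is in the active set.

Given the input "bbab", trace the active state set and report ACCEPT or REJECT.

initial (ε-close {0}): {0,2,4}
'b' @ 1: {1,3}  [accepting]
'b' @ 2: {}  — state set empty
rest 'ab' ignored (set empty)
final: {}; accept 1 not in set

Answer: REJECT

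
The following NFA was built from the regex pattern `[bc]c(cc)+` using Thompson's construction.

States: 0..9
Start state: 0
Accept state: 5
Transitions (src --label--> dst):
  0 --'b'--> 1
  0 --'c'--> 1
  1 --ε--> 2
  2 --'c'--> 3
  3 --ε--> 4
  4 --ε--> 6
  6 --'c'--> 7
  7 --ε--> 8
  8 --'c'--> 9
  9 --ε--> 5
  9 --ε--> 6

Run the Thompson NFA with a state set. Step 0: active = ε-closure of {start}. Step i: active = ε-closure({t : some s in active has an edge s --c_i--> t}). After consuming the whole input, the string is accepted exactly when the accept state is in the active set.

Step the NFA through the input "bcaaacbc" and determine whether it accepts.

start: ε-closure({0}) = {0}
'b' @ 1: {1,2}
'c' @ 2: {3,4,6}
'a' @ 3: {}  — state set empty
rest 'aacbc' ignored (set empty)
end set {} — state 5 not in

Answer: REJECT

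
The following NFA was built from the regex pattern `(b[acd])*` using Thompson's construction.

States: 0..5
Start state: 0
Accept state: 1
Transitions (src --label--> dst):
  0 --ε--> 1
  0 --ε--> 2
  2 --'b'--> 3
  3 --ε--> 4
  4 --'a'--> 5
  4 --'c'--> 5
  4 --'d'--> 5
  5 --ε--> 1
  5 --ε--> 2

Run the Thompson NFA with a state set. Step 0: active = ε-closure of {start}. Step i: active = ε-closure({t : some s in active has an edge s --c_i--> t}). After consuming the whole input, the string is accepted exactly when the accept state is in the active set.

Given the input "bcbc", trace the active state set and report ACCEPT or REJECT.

start: ε-closure({0}) = {0,1,2}
'b' @ 1: {3,4}
'c' @ 2: {1,2,5}  (accept∈set)
'b' @ 3: {3,4}
'c' @ 4: {1,2,5}  (accept∈set)
after full input: {1,2,5}  (accept=1 in)

Answer: ACCEPT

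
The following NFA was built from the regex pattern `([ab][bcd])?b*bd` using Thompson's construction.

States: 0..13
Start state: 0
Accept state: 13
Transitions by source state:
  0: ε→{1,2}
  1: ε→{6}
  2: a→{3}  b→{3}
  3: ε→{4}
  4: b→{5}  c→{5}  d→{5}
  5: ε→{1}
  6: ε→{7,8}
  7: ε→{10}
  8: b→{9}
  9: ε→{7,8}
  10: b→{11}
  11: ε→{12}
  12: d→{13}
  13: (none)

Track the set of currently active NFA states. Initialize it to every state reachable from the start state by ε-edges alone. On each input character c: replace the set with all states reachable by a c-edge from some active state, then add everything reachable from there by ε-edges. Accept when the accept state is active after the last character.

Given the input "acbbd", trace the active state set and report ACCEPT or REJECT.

initial (ε-close {0}): {0,1,2,6,7,8,10}
'a' @ 1: {3,4}
'c' @ 2: {1,5,6,7,8,10}
'b' @ 3: {7,8,9,10,11,12}
'b' @ 4: {7,8,9,10,11,12}
'd' @ 5: {13}  (accept∈set)
final: {13}; accept 13 in set

Answer: ACCEPT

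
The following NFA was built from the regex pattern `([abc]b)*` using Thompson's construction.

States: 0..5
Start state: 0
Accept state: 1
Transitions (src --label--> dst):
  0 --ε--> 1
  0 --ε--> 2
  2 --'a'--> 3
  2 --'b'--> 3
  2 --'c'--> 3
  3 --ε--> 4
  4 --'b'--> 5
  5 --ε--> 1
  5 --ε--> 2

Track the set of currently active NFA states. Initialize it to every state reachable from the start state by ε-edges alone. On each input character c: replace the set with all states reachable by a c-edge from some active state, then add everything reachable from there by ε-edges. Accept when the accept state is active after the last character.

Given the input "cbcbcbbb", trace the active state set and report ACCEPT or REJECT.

S₀ = ε-closure({0}) = {0,1,2}
'c' @ 1: {3,4}
'b' @ 2: {1,2,5}  ✓accept
'c' @ 3: {3,4}
'b' @ 4: {1,2,5}  ✓accept
'c' @ 5: {3,4}
'b' @ 6: {1,2,5}  ✓accept
'b' @ 7: {3,4}
'b' @ 8: {1,2,5}  ✓accept
after full input: {1,2,5}  (accept=1 in)

Answer: ACCEPT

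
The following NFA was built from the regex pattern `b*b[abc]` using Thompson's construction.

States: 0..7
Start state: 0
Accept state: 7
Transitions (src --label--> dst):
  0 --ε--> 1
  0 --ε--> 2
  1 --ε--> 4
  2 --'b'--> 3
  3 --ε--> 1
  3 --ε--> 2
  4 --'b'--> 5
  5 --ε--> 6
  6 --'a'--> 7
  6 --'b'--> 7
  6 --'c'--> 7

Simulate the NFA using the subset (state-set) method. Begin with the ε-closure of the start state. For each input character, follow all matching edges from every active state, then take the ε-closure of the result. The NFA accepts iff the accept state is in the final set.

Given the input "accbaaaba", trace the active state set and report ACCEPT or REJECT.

start: ε-closure({0}) = {0,1,2,4}
'a' @ 1: {}  — dead — no transitions
rest 'ccbaaaba' ignored (set empty)
after full input: {}  (accept=7 not in)

Answer: REJECT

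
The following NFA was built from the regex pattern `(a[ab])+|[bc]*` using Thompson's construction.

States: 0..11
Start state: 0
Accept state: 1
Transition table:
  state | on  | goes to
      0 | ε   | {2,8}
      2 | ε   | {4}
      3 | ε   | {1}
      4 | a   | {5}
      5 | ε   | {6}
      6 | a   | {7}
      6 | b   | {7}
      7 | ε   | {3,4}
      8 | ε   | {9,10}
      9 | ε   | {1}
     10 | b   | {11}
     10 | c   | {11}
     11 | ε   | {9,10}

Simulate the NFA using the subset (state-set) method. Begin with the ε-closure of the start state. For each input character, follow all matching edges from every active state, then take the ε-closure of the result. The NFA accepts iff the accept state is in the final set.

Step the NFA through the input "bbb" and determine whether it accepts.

Answer: ACCEPT

Derivation:
start: ε-closure({0}) = {0,1,2,4,8,9,10}
'b' @ 1: {1,9,10,11}  [accepting]
'b' @ 2: {1,9,10,11}  [accepting]
'b' @ 3: {1,9,10,11}  [accepting]
after full input: {1,9,10,11}  (accept=1 in)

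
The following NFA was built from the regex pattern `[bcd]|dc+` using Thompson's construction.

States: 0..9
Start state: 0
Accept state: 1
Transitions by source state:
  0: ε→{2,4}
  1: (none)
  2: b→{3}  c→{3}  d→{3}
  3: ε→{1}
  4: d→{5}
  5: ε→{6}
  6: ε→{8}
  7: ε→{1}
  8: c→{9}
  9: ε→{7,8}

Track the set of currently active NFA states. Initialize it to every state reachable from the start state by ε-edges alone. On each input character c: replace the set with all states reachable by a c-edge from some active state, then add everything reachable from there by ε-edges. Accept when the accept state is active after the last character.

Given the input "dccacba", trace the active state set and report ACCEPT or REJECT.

Answer: REJECT

Steps:
initial (ε-close {0}): {0,2,4}
'd' @ 1: {1,3,5,6,8}  [accepting]
'c' @ 2: {1,7,8,9}  [accepting]
'c' @ 3: {1,7,8,9}  [accepting]
'a' @ 4: {}  — state set empty
rest 'cba' ignored (set empty)
final: {}; accept 1 not in set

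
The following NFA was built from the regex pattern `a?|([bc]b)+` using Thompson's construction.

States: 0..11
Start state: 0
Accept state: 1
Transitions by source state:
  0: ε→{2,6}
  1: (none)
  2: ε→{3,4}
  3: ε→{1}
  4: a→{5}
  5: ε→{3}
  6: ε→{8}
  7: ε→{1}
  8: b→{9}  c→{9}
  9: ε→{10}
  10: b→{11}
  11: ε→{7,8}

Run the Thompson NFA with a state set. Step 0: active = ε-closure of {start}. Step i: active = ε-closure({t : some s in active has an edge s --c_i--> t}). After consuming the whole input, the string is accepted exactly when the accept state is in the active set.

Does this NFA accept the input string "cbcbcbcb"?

Answer: ACCEPT

Trace:
initial (ε-close {0}): {0,1,2,3,4,6,8}
'c' @ 1: {9,10}
'b' @ 2: {1,7,8,11}  ✓accept
'c' @ 3: {9,10}
'b' @ 4: {1,7,8,11}  ✓accept
'c' @ 5: {9,10}
'b' @ 6: {1,7,8,11}  ✓accept
'c' @ 7: {9,10}
'b' @ 8: {1,7,8,11}  ✓accept
final: {1,7,8,11}; accept 1 in set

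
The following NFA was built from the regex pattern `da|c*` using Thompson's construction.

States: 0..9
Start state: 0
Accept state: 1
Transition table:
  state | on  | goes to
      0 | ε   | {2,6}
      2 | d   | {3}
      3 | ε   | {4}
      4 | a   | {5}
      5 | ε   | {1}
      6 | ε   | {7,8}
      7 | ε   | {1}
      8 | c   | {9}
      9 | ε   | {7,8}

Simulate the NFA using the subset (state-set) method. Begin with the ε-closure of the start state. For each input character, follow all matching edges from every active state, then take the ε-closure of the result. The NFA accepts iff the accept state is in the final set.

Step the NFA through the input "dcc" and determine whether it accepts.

S₀ = ε-closure({0}) = {0,1,2,6,7,8}
'd' @ 1: {3,4}
'c' @ 2: {}  — dead — no transitions
rest 'c' ignored (set empty)
end set {} — state 1 not in

Answer: REJECT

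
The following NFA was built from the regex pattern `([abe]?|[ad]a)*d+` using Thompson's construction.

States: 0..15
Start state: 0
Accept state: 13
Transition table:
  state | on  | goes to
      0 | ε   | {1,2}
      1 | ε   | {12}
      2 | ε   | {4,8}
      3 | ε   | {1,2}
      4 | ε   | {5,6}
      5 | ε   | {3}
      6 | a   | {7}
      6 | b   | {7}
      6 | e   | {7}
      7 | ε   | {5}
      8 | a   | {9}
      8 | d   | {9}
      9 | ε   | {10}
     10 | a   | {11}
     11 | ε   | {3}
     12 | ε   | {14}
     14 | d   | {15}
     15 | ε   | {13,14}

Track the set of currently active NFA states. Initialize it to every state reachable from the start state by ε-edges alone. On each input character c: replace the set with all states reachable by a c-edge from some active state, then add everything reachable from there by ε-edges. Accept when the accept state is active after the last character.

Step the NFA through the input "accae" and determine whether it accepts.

Answer: REJECT

Trace:
initial (ε-close {0}): {0,1,2,3,4,5,6,8,12,14}
'a' @ 1: {1,2,3,4,5,6,7,8,9,10,12,14}
'c' @ 2: {}  — dead — no transitions
rest 'cae' ignored (set empty)
after full input: {}  (accept=13 not in)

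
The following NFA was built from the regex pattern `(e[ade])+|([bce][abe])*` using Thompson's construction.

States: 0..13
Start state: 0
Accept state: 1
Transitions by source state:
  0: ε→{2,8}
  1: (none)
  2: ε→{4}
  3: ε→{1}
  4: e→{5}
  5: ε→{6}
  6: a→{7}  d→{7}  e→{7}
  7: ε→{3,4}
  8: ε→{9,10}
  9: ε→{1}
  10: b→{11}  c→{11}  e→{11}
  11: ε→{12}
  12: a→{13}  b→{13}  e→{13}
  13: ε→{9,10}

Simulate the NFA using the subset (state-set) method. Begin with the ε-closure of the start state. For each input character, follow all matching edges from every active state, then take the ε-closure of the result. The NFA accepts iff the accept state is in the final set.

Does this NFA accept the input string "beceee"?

initial (ε-close {0}): {0,1,2,4,8,9,10}
'b' @ 1: {11,12}
'e' @ 2: {1,9,10,13}  [accepting]
'c' @ 3: {11,12}
'e' @ 4: {1,9,10,13}  [accepting]
'e' @ 5: {11,12}
'e' @ 6: {1,9,10,13}  [accepting]
end set {1,9,10,13} — state 1 in

Answer: ACCEPT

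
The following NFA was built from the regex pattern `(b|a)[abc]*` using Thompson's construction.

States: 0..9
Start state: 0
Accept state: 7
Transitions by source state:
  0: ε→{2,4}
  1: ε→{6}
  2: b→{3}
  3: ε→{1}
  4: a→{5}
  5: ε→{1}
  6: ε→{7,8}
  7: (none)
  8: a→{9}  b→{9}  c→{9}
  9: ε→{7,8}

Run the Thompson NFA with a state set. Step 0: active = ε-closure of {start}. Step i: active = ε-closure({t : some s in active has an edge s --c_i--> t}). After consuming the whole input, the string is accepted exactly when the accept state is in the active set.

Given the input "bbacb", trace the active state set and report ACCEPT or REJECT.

Answer: ACCEPT

Steps:
start: ε-closure({0}) = {0,2,4}
'b' @ 1: {1,3,6,7,8}  ✓accept
'b' @ 2: {7,8,9}  ✓accept
'a' @ 3: {7,8,9}  ✓accept
'c' @ 4: {7,8,9}  ✓accept
'b' @ 5: {7,8,9}  ✓accept
final: {7,8,9}; accept 7 in set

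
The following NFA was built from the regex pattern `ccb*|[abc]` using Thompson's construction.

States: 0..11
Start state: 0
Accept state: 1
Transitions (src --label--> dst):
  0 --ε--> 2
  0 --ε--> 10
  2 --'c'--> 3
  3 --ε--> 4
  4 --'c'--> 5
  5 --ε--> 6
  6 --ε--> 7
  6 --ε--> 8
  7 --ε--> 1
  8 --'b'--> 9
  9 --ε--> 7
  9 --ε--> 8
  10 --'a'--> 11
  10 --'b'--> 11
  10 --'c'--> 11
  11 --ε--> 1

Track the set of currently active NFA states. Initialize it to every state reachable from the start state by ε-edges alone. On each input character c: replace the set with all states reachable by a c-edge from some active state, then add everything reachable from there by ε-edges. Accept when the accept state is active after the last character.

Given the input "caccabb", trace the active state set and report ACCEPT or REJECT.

Answer: REJECT

Steps:
S₀ = ε-closure({0}) = {0,2,10}
'c' @ 1: {1,3,4,11}  [accepting]
'a' @ 2: {}  — dead — no transitions
rest 'ccabb' ignored (set empty)
final: {}; accept 1 not in set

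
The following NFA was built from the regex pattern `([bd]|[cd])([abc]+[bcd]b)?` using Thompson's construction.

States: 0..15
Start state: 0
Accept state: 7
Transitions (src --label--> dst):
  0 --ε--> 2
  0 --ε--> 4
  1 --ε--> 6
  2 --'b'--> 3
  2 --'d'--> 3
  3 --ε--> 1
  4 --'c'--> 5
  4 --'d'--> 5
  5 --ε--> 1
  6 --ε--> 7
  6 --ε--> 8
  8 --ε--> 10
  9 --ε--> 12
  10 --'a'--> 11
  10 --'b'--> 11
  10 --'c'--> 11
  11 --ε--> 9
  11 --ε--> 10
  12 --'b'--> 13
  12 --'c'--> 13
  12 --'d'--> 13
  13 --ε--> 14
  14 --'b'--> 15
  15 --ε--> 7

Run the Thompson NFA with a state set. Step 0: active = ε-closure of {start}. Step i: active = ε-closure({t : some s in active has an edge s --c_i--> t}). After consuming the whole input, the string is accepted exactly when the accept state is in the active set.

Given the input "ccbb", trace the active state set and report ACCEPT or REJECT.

S₀ = ε-closure({0}) = {0,2,4}
'c' @ 1: {1,5,6,7,8,10}  ✓accept
'c' @ 2: {9,10,11,12}
'b' @ 3: {9,10,11,12,13,14}
'b' @ 4: {7,9,10,11,12,13,14,15}  ✓accept
after full input: {7,9,10,11,12,13,14,15}  (accept=7 in)

Answer: ACCEPT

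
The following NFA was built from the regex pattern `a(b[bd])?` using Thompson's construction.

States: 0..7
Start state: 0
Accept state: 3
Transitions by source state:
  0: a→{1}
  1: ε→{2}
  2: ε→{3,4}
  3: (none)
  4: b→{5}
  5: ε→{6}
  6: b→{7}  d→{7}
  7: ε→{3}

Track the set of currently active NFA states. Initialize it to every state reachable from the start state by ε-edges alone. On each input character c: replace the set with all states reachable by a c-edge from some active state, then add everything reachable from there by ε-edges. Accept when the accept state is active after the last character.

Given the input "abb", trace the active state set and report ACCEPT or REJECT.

S₀ = ε-closure({0}) = {0}
'a' @ 1: {1,2,3,4}  [accepting]
'b' @ 2: {5,6}
'b' @ 3: {3,7}  [accepting]
final: {3,7}; accept 3 in set

Answer: ACCEPT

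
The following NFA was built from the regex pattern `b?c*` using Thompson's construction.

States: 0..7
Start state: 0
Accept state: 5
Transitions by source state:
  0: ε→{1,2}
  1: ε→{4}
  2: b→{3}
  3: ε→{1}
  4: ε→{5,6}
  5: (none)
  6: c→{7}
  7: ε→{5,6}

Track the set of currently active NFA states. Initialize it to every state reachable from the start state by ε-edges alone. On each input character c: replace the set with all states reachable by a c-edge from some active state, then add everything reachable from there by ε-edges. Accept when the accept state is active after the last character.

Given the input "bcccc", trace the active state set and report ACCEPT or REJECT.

Answer: ACCEPT

Steps:
S₀ = ε-closure({0}) = {0,1,2,4,5,6}
'b' @ 1: {1,3,4,5,6}  (accept∈set)
'c' @ 2: {5,6,7}  (accept∈set)
'c' @ 3: {5,6,7}  (accept∈set)
'c' @ 4: {5,6,7}  (accept∈set)
'c' @ 5: {5,6,7}  (accept∈set)
end set {5,6,7} — state 5 in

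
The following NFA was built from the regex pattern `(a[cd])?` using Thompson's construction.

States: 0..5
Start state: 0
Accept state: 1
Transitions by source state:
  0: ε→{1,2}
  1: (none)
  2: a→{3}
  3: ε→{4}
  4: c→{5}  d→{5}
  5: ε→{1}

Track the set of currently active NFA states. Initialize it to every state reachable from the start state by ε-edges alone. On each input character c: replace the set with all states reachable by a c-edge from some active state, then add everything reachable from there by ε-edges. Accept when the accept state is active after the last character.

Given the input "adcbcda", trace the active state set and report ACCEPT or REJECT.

Answer: REJECT

Steps:
S₀ = ε-closure({0}) = {0,1,2}
'a' @ 1: {3,4}
'd' @ 2: {1,5}  [accepting]
'c' @ 3: {}  — dead — no transitions
rest 'bcda' ignored (set empty)
end set {} — state 1 not in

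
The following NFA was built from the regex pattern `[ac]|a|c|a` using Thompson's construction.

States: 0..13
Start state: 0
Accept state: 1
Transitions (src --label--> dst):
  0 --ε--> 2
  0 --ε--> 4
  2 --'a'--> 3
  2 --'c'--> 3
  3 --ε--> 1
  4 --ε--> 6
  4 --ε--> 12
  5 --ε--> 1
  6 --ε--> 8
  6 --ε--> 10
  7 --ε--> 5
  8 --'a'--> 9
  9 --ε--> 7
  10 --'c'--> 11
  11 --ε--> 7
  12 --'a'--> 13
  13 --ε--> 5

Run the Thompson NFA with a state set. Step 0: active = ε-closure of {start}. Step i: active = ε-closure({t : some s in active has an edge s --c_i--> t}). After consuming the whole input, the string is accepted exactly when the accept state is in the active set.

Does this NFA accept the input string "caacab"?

start: ε-closure({0}) = {0,2,4,6,8,10,12}
'c' @ 1: {1,3,5,7,11}  ✓accept
'a' @ 2: {}  — state set empty
rest 'acab' ignored (set empty)
final: {}; accept 1 not in set

Answer: REJECT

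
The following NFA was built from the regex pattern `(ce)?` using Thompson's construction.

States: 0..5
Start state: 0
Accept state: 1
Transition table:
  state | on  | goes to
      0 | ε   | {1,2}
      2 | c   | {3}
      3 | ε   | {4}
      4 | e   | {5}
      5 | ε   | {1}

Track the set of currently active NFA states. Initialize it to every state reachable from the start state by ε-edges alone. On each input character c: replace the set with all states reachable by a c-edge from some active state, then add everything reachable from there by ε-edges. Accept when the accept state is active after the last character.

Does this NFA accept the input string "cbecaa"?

S₀ = ε-closure({0}) = {0,1,2}
'c' @ 1: {3,4}
'b' @ 2: {}  — state set empty
rest 'ecaa' ignored (set empty)
final: {}; accept 1 not in set

Answer: REJECT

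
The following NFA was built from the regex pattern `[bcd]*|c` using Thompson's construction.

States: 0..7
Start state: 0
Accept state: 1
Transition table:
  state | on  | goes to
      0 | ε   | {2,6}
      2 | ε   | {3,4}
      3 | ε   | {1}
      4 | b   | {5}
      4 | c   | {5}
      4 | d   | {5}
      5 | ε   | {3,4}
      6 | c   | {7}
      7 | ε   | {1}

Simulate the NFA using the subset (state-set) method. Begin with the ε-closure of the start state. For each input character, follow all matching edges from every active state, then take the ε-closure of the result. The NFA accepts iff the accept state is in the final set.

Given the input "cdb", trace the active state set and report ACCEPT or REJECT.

S₀ = ε-closure({0}) = {0,1,2,3,4,6}
'c' @ 1: {1,3,4,5,7}  (accept∈set)
'd' @ 2: {1,3,4,5}  (accept∈set)
'b' @ 3: {1,3,4,5}  (accept∈set)
final: {1,3,4,5}; accept 1 in set

Answer: ACCEPT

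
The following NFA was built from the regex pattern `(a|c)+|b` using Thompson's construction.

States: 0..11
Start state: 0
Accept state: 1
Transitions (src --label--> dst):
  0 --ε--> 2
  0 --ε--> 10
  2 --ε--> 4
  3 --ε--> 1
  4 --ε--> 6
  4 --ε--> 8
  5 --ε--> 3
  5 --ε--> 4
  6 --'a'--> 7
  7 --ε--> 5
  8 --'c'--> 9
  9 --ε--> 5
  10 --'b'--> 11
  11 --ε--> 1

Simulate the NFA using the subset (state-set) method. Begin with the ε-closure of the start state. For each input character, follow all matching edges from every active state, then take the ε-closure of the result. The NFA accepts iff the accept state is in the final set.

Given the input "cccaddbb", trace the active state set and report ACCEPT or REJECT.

Answer: REJECT

Trace:
S₀ = ε-closure({0}) = {0,2,4,6,8,10}
'c' @ 1: {1,3,4,5,6,8,9}  [accepting]
'c' @ 2: {1,3,4,5,6,8,9}  [accepting]
'c' @ 3: {1,3,4,5,6,8,9}  [accepting]
'a' @ 4: {1,3,4,5,6,7,8}  [accepting]
'd' @ 5: {}  — state set empty
rest 'dbb' ignored (set empty)
end set {} — state 1 not in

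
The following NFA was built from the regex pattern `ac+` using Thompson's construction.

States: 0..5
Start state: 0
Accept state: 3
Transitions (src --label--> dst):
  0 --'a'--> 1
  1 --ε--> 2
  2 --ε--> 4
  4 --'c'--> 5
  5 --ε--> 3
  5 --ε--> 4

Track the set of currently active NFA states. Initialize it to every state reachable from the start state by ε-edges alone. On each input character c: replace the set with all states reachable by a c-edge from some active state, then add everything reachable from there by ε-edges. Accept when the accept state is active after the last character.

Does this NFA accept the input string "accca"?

Answer: REJECT

Steps:
start: ε-closure({0}) = {0}
'a' @ 1: {1,2,4}
'c' @ 2: {3,4,5}  [accepting]
'c' @ 3: {3,4,5}  [accepting]
'c' @ 4: {3,4,5}  [accepting]
'a' @ 5: {}  — no active states
end set {} — state 3 not in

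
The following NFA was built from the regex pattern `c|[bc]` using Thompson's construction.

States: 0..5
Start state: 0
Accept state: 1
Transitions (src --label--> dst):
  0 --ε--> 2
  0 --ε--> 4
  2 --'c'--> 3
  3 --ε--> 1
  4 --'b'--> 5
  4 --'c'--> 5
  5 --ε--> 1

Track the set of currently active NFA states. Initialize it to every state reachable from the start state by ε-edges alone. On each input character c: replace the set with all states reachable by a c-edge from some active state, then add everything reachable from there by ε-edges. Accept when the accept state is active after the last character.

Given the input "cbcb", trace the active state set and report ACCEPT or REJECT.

start: ε-closure({0}) = {0,2,4}
'c' @ 1: {1,3,5}  (accept∈set)
'b' @ 2: {}  — state set empty
rest 'cb' ignored (set empty)
end set {} — state 1 not in

Answer: REJECT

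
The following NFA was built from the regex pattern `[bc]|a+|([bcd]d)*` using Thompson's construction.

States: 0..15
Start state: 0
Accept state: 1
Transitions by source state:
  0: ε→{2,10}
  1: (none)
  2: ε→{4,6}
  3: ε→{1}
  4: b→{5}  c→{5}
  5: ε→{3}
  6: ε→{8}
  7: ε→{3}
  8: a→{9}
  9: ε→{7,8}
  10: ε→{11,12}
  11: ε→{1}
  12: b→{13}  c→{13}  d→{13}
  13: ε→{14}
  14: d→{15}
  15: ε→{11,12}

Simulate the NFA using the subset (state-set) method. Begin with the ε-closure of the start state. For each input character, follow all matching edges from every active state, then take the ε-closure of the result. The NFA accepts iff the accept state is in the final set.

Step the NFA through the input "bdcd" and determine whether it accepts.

Answer: ACCEPT

Trace:
start: ε-closure({0}) = {0,1,2,4,6,8,10,11,12}
'b' @ 1: {1,3,5,13,14}  [accepting]
'd' @ 2: {1,11,12,15}  [accepting]
'c' @ 3: {13,14}
'd' @ 4: {1,11,12,15}  [accepting]
end set {1,11,12,15} — state 1 in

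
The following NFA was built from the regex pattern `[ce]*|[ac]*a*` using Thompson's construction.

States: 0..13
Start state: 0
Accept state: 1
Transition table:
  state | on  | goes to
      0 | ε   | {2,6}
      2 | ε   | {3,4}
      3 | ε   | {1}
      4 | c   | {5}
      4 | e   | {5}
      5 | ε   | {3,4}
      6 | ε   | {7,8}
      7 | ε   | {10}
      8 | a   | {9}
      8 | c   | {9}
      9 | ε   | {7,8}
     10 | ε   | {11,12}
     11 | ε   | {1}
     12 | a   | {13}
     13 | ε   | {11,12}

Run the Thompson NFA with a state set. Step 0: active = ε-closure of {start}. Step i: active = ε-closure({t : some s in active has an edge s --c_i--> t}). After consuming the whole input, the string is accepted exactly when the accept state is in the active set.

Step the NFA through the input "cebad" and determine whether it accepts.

Answer: REJECT

Derivation:
start: ε-closure({0}) = {0,1,2,3,4,6,7,8,10,11,12}
'c' @ 1: {1,3,4,5,7,8,9,10,11,12}  (accept∈set)
'e' @ 2: {1,3,4,5}  (accept∈set)
'b' @ 3: {}  — state set empty
rest 'ad' ignored (set empty)
end set {} — state 1 not in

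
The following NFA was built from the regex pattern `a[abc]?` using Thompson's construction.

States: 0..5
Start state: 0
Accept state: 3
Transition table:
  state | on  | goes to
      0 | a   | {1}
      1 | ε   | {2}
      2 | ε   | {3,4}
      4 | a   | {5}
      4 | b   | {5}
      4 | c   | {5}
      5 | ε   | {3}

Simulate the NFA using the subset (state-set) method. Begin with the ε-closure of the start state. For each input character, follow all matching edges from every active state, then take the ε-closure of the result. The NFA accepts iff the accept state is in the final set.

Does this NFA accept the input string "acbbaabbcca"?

initial (ε-close {0}): {0}
'a' @ 1: {1,2,3,4}  ✓accept
'c' @ 2: {3,5}  ✓accept
'b' @ 3: {}  — state set empty
rest 'baabbcca' ignored (set empty)
final: {}; accept 3 not in set

Answer: REJECT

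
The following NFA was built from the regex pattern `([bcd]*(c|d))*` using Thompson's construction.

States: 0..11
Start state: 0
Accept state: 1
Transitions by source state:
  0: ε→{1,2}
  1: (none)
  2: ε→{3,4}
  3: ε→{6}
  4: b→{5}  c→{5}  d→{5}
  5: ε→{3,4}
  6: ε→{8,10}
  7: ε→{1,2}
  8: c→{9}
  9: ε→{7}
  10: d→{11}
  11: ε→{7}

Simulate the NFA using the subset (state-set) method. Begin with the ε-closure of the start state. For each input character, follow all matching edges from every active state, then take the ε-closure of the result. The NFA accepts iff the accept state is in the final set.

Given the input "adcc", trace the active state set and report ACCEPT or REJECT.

Answer: REJECT

Steps:
start: ε-closure({0}) = {0,1,2,3,4,6,8,10}
'a' @ 1: {}  — no active states
rest 'dcc' ignored (set empty)
after full input: {}  (accept=1 not in)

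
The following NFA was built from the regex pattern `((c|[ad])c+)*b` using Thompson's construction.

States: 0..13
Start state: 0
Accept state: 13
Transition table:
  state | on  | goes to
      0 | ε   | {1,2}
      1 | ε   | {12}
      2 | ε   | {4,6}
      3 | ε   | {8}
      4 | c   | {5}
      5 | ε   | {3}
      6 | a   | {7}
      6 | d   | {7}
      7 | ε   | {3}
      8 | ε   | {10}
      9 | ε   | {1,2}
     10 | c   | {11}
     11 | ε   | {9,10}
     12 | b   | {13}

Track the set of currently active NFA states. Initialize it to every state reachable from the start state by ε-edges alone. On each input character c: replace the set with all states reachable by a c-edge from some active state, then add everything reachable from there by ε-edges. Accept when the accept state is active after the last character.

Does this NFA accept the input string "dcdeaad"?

start: ε-closure({0}) = {0,1,2,4,6,12}
'd' @ 1: {3,7,8,10}
'c' @ 2: {1,2,4,6,9,10,11,12}
'd' @ 3: {3,7,8,10}
'e' @ 4: {}  — no active states
rest 'aad' ignored (set empty)
after full input: {}  (accept=13 not in)

Answer: REJECT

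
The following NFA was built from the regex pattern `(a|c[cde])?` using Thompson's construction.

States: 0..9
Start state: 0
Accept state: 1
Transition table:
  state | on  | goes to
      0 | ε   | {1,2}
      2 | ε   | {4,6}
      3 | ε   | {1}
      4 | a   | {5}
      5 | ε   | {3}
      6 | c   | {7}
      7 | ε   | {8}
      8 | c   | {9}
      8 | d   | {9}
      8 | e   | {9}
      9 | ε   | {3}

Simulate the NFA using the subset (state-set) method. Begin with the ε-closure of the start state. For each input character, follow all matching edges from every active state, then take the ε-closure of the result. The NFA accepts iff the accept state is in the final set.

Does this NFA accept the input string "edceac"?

initial (ε-close {0}): {0,1,2,4,6}
'e' @ 1: {}  — state set empty
rest 'dceac' ignored (set empty)
after full input: {}  (accept=1 not in)

Answer: REJECT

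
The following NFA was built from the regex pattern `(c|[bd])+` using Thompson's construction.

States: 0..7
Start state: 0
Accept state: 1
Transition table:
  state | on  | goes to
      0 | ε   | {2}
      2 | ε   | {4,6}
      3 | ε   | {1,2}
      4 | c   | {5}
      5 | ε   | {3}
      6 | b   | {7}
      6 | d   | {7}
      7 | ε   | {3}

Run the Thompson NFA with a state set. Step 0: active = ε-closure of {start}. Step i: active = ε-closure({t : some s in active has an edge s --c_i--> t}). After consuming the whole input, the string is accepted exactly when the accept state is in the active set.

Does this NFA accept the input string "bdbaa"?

Answer: REJECT

Derivation:
initial (ε-close {0}): {0,2,4,6}
'b' @ 1: {1,2,3,4,6,7}  [accepting]
'd' @ 2: {1,2,3,4,6,7}  [accepting]
'b' @ 3: {1,2,3,4,6,7}  [accepting]
'a' @ 4: {}  — state set empty
rest 'a' ignored (set empty)
after full input: {}  (accept=1 not in)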